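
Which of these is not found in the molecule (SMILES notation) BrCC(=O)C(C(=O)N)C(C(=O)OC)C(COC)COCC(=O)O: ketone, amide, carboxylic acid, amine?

amine

amide: present (CH(CONH2) — pendant –CONH2: carbonyl C bonded to C and N → amide).
ketone: present (CO — –C(=O)– with carbon on both sides → ketone).
carboxylic acid: present (COOH — –COOH: carbonyl C bonded to –OH and C → carboxylic acid (the –OH is not a separate alcohol)).
amine: absent. In CH(CONH2), the nitrogen is bonded directly to a carbonyl carbon, making it part of an amide, not a free amine.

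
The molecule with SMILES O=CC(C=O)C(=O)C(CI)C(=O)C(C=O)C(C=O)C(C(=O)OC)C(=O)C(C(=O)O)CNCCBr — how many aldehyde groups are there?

4

terminal –CHO: carbonyl C bonded to H and C → aldehyde.
pendant –CHO: carbonyl C bonded to C and H → aldehyde.
–C(=O)– with carbon on both sides → ketone.
pendant –CH2X: halogen on sp³ carbon → alkyl halide.
–C(=O)– with carbon on both sides → ketone.
pendant –CHO: carbonyl C bonded to C and H → aldehyde.
pendant –CHO: carbonyl C bonded to C and H → aldehyde.
pendant –COOCH3: carbonyl C bonded to C and –OCH3 → ester.
–C(=O)– with carbon on both sides → ketone.
pendant –COOH: carbonyl C bonded to C and –OH → carboxylic acid.
C–N–C with sp³ carbons and no adjacent C=O → amine (secondary).
halogen on an sp³ carbon → alkyl halide.
Aldehyde appears at: OHC, CH(CHO), CH(CHO), CH(CHO) → 4.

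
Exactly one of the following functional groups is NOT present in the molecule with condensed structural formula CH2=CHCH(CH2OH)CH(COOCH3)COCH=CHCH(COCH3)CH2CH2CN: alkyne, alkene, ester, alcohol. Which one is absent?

alkyne

alcohol: present (CH(CH2OH) — pendant –CH2OH on an sp³ backbone C → alcohol).
alkene: present (CH2=CH — C=C double bond → alkene).
ester: present (CH(COOCH3) — pendant –COOCH3: carbonyl C bonded to C and –OCH3 → ester).
alkyne: absent. In CN, the triple bond is C≡N, not C≡C, so it is a nitrile.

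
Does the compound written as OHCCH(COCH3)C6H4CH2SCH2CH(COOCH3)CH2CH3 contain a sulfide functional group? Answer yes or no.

terminal –CHO: carbonyl C bonded to H and C → aldehyde.
pendant –COCH3: carbonyl C bonded to two carbons → ketone.
para-disubstituted benzene ring → arene.
C–S–C linkage → sulfide (thioether).
pendant –COOCH3: carbonyl C bonded to C and –OCH3 → ester.
The CH2SCH2 segment supplies the sulfide: C–S–C linkage → sulfide (thioether).

yes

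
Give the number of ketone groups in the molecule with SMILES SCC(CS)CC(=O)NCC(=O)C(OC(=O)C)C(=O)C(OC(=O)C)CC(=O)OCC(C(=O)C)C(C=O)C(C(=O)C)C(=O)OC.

–SH on an sp³ carbon → thiol.
pendant –CH2SH → thiol.
–C(=O)–N– linkage → amide (the N is not an amine).
–C(=O)– with carbon on both sides → ketone.
pendant –OC(=O)CH3: an acyloxy group → ester.
–C(=O)– with carbon on both sides → ketone.
pendant –OC(=O)CH3: an acyloxy group → ester.
–C(=O)–O–C with C on the carbonyl side → ester.
pendant –COCH3: carbonyl C bonded to two carbons → ketone.
pendant –CHO: carbonyl C bonded to C and H → aldehyde.
pendant –COCH3: carbonyl C bonded to two carbons → ketone.
–C(=O)OCH3: carbonyl C bonded to C and to –OCH3 → ester (not ketone + ether).
Ketone appears at: CO, CO, CH(COCH3), CH(COCH3) → 4.

4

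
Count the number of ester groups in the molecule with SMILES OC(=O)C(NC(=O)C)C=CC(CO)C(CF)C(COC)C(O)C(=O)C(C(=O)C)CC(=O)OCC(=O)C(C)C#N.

Working along the chain:
  HOOC: –COOH: carbonyl C bonded to –OH and C → carboxylic acid (the –OH is not a separate alcohol).
  CH(NHCOCH3): pendant –NHC(=O)CH3: N bonded to a carbonyl → amide (not amine).
  CH=CH: C=C double bond → alkene.
  CH(CH2OH): pendant –CH2OH on an sp³ backbone C → alcohol.
  CH(CH2F): pendant –CH2X: halogen on sp³ carbon → alkyl halide.
  CH(CH2OCH3): pendant –CH2OCH3: C–O–C linkage → ether.
  CH(OH): –OH on an sp³ carbon → alcohol (secondary).
  CO: –C(=O)– with carbon on both sides → ketone.
  CH(COCH3): pendant –COCH3: carbonyl C bonded to two carbons → ketone.
  CH2COOCH2: –C(=O)–O–C with C on the carbonyl side → ester.
  CO: –C(=O)– with carbon on both sides → ketone.
  CN: –C≡N: carbon triple-bonded to nitrogen → nitrile.
Ester appears at: CH2COOCH2 → 1.

1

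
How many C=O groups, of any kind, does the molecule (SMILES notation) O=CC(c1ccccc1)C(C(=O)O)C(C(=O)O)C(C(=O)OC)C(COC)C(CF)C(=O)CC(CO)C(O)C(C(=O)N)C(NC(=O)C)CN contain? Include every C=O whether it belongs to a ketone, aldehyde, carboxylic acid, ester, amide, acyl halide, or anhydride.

OHC: aldehyde, 1 C=O (running total 1).
CH(COOH): carboxylic acid, 1 C=O (running total 2).
CH(COOH): carboxylic acid, 1 C=O (running total 3).
CH(COOCH3): ester, 1 C=O (running total 4).
CO: ketone, 1 C=O (running total 5).
CH(CONH2): amide, 1 C=O (running total 6).
CH(NHCOCH3): amide, 1 C=O (running total 7).

7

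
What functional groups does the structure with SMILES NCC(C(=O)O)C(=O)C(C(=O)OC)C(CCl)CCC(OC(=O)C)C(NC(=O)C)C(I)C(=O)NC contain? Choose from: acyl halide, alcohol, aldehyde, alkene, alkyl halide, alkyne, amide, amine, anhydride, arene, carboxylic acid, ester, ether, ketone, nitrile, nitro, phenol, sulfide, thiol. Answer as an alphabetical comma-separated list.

alkyl halide, amide, amine, carboxylic acid, ester, ketone

Taking each segment in turn:
  H2NCH2: –NH2 on an sp³ carbon with no adjacent C=O → amine.
  CH(COOH): pendant –COOH: carbonyl C bonded to C and –OH → carboxylic acid.
  CO: –C(=O)– with carbon on both sides → ketone.
  CH(COOCH3): pendant –COOCH3: carbonyl C bonded to C and –OCH3 → ester.
  CH(CH2Cl): pendant –CH2X: halogen on sp³ carbon → alkyl halide.
  CH(OCOCH3): pendant –OC(=O)CH3: an acyloxy group → ester.
  CH(NHCOCH3): pendant –NHC(=O)CH3: N bonded to a carbonyl → amide (not amine).
  CH(I): halogen on an sp³ carbon → alkyl halide.
  CONHCH3: –C(=O)NHCH3: carbonyl C bonded to C and to N → amide (the N is not an amine).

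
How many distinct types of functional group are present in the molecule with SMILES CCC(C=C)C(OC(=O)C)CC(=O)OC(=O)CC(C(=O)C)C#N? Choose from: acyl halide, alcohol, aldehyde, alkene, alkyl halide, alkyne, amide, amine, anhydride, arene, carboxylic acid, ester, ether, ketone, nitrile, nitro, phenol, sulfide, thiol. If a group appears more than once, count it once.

Reading the structure from left to right:
  CH(CH=CH2): pendant –CH=CH2: C=C double bond → alkene.
  CH(OCOCH3): pendant –OC(=O)CH3: an acyloxy group → ester.
  CH2CO-O-COCH2: two acyl groups sharing one oxygen, –C(=O)–O–C(=O)– → anhydride.
  CH(COCH3): pendant –COCH3: carbonyl C bonded to two carbons → ketone.
  CN: –C≡N: carbon triple-bonded to nitrogen → nitrile.
Distinct types present: alkene, anhydride, ester, ketone, nitrile.

5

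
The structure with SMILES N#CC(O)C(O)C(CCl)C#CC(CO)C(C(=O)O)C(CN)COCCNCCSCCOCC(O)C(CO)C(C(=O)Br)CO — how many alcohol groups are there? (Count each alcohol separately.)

6

Reading the structure from left to right:
  N≡C: N≡C–: carbon triple-bonded to nitrogen → nitrile.
  CH(OH): –OH on an sp³ carbon → alcohol (secondary).
  CH(OH): –OH on an sp³ carbon → alcohol (secondary).
  CH(CH2Cl): pendant –CH2X: halogen on sp³ carbon → alkyl halide.
  C≡C: C≡C triple bond → alkyne.
  CH(CH2OH): pendant –CH2OH on an sp³ backbone C → alcohol.
  CH(COOH): pendant –COOH: carbonyl C bonded to C and –OH → carboxylic acid.
  CH(CH2NH2): pendant –CH2NH2: N on sp³ C, no adjacent C=O → amine.
  CH2OCH2: C–O–C with sp³ carbons on both sides and no adjacent C=O → ether.
  CH2NHCH2: C–N–C with sp³ carbons and no adjacent C=O → amine (secondary).
  CH2SCH2: C–S–C linkage → sulfide (thioether).
  CH2OCH2: C–O–C with sp³ carbons on both sides and no adjacent C=O → ether.
  CH(OH): –OH on an sp³ carbon → alcohol (secondary).
  CH(CH2OH): pendant –CH2OH on an sp³ backbone C → alcohol.
  CH(COBr): pendant –C(=O)X: carbonyl C bonded to C and halogen → acyl halide.
  CH2OH: –OH on an sp³ carbon → alcohol.
Alcohol appears at: CH(OH), CH(OH), CH(CH2OH), CH(OH), CH(CH2OH), CH2OH → 6.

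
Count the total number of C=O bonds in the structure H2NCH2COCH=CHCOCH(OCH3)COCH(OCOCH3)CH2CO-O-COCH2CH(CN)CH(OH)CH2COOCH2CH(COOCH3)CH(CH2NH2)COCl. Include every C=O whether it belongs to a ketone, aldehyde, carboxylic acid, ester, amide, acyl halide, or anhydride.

9

CO: ketone, 1 C=O (running total 1).
CO: ketone, 1 C=O (running total 2).
CO: ketone, 1 C=O (running total 3).
CH(OCOCH3): ester, 1 C=O (running total 4).
CH2CO-O-COCH2: anhydride, 2 C=O (running total 6).
CH2COOCH2: ester, 1 C=O (running total 7).
CH(COOCH3): ester, 1 C=O (running total 8).
COCl: acyl halide, 1 C=O (running total 9).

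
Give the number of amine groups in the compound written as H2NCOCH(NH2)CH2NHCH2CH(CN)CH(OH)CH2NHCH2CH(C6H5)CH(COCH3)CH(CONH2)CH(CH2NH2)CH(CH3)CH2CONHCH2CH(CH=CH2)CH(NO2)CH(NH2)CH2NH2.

–C(=O)NH2: carbonyl C bonded to C and to N → amide (the N is not a separate amine).
–NH2 on an sp³ carbon with no adjacent C=O → amine.
C–N–C with sp³ carbons and no adjacent C=O → amine (secondary).
pendant –C≡N: nitrile.
–OH on an sp³ carbon → alcohol (secondary).
C–N–C with sp³ carbons and no adjacent C=O → amine (secondary).
pendant –C6H5: benzene ring → arene.
pendant –COCH3: carbonyl C bonded to two carbons → ketone.
pendant –CONH2: carbonyl C bonded to C and N → amide.
pendant –CH2NH2: N on sp³ C, no adjacent C=O → amine.
–C(=O)–N– linkage → amide (the N is not an amine).
pendant –CH=CH2: C=C double bond → alkene.
–NO2 on an sp³ carbon → nitro (the N=O is not a carbonyl).
–NH2 on an sp³ carbon with no adjacent C=O → amine.
–NH2 on an sp³ carbon with no adjacent C=O → amine.
Amine appears at: CH(NH2), CH2NHCH2, CH2NHCH2, CH(CH2NH2), CH(NH2), CH2NH2 → 6.

6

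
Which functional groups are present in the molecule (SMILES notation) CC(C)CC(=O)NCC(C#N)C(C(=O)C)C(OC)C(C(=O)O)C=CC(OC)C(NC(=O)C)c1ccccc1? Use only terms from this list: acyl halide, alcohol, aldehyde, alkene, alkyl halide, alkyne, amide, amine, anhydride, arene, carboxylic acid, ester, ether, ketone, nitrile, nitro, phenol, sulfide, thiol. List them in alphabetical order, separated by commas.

Working along the chain:
  CH2CONHCH2: –C(=O)–N– linkage → amide (the N is not an amine).
  CH(CN): pendant –C≡N: nitrile.
  CH(COCH3): pendant –COCH3: carbonyl C bonded to two carbons → ketone.
  CH(OCH3): pendant –OCH3: C–O–C with sp³ C, no adjacent C=O → ether.
  CH(COOH): pendant –COOH: carbonyl C bonded to C and –OH → carboxylic acid.
  CH=CH: C=C double bond → alkene.
  CH(OCH3): pendant –OCH3: C–O–C with sp³ C, no adjacent C=O → ether.
  CH(NHCOCH3): pendant –NHC(=O)CH3: N bonded to a carbonyl → amide (not amine).
  C6H5: –C6H5 phenyl ring → arene.

alkene, amide, arene, carboxylic acid, ether, ketone, nitrile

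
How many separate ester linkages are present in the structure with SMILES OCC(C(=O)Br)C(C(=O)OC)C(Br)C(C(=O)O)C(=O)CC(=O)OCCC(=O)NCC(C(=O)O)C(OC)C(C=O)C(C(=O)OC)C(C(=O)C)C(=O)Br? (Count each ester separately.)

HO– on an sp³ carbon → alcohol.
pendant –C(=O)X: carbonyl C bonded to C and halogen → acyl halide.
pendant –COOCH3: carbonyl C bonded to C and –OCH3 → ester.
halogen on an sp³ carbon → alkyl halide.
pendant –COOH: carbonyl C bonded to C and –OH → carboxylic acid.
–C(=O)– with carbon on both sides → ketone.
–C(=O)–O–C with C on the carbonyl side → ester.
–C(=O)–N– linkage → amide (the N is not an amine).
pendant –COOH: carbonyl C bonded to C and –OH → carboxylic acid.
pendant –OCH3: C–O–C with sp³ C, no adjacent C=O → ether.
pendant –CHO: carbonyl C bonded to C and H → aldehyde.
pendant –COOCH3: carbonyl C bonded to C and –OCH3 → ester.
pendant –COCH3: carbonyl C bonded to two carbons → ketone.
–C(=O)Br: carbonyl C bonded to C and to a halogen → acyl halide (not alkyl halide).
Ester appears at: CH(COOCH3), CH2COOCH2, CH(COOCH3) → 3.

3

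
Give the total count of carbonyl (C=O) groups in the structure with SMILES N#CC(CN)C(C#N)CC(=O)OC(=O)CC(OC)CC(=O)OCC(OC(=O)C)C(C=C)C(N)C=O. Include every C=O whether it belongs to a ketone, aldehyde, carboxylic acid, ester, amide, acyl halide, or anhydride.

CH2CO-O-COCH2: anhydride, 2 C=O (running total 2).
CH2COOCH2: ester, 1 C=O (running total 3).
CH(OCOCH3): ester, 1 C=O (running total 4).
CHO: aldehyde, 1 C=O (running total 5).

5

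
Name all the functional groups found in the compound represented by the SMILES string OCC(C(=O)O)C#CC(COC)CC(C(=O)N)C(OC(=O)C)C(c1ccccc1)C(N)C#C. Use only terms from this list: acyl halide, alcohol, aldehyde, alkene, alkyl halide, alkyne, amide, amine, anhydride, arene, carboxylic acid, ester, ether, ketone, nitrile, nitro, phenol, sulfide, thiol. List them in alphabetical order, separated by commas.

Taking each segment in turn:
  HOCH2: HO– on an sp³ carbon → alcohol.
  CH(COOH): pendant –COOH: carbonyl C bonded to C and –OH → carboxylic acid.
  C≡C: C≡C triple bond → alkyne.
  CH(CH2OCH3): pendant –CH2OCH3: C–O–C linkage → ether.
  CH(CONH2): pendant –CONH2: carbonyl C bonded to C and N → amide.
  CH(OCOCH3): pendant –OC(=O)CH3: an acyloxy group → ester.
  CH(C6H5): pendant –C6H5: benzene ring → arene.
  CH(NH2): –NH2 on an sp³ carbon with no adjacent C=O → amine.
  C≡CH: C≡C triple bond → alkyne.

alcohol, alkyne, amide, amine, arene, carboxylic acid, ester, ether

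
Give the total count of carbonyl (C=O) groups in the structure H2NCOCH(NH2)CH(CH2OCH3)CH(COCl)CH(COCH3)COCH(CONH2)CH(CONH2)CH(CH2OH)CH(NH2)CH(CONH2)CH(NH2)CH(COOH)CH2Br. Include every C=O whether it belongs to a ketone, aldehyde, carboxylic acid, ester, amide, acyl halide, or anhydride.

8

H2NCO: amide, 1 C=O (running total 1).
CH(COCl): acyl halide, 1 C=O (running total 2).
CH(COCH3): ketone, 1 C=O (running total 3).
CO: ketone, 1 C=O (running total 4).
CH(CONH2): amide, 1 C=O (running total 5).
CH(CONH2): amide, 1 C=O (running total 6).
CH(CONH2): amide, 1 C=O (running total 7).
CH(COOH): carboxylic acid, 1 C=O (running total 8).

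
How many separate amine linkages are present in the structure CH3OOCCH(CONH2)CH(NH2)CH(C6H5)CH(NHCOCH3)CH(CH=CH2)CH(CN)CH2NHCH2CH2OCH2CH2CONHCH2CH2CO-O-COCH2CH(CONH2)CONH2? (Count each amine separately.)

Reading the structure from left to right:
  CH3OOC: CH3O–C(=O)–: carbonyl C bonded to C and to –OCH3 → ester (not ketone + ether).
  CH(CONH2): pendant –CONH2: carbonyl C bonded to C and N → amide.
  CH(NH2): –NH2 on an sp³ carbon with no adjacent C=O → amine.
  CH(C6H5): pendant –C6H5: benzene ring → arene.
  CH(NHCOCH3): pendant –NHC(=O)CH3: N bonded to a carbonyl → amide (not amine).
  CH(CH=CH2): pendant –CH=CH2: C=C double bond → alkene.
  CH(CN): pendant –C≡N: nitrile.
  CH2NHCH2: C–N–C with sp³ carbons and no adjacent C=O → amine (secondary).
  CH2OCH2: C–O–C with sp³ carbons on both sides and no adjacent C=O → ether.
  CH2CONHCH2: –C(=O)–N– linkage → amide (the N is not an amine).
  CH2CO-O-COCH2: two acyl groups sharing one oxygen, –C(=O)–O–C(=O)– → anhydride.
  CH(CONH2): pendant –CONH2: carbonyl C bonded to C and N → amide.
  CONH2: –C(=O)NH2: carbonyl C bonded to C and to N → amide (the N is not a separate amine).
Amine appears at: CH(NH2), CH2NHCH2 → 2.

2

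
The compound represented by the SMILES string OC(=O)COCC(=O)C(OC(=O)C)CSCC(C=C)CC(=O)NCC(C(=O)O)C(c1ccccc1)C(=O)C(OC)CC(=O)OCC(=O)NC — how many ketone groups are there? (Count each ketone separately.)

2

Reading the structure from left to right:
  HOOC: –COOH: carbonyl C bonded to –OH and C → carboxylic acid (the –OH is not a separate alcohol).
  CH2OCH2: C–O–C with sp³ carbons on both sides and no adjacent C=O → ether.
  CO: –C(=O)– with carbon on both sides → ketone.
  CH(OCOCH3): pendant –OC(=O)CH3: an acyloxy group → ester.
  CH2SCH2: C–S–C linkage → sulfide (thioether).
  CH(CH=CH2): pendant –CH=CH2: C=C double bond → alkene.
  CH2CONHCH2: –C(=O)–N– linkage → amide (the N is not an amine).
  CH(COOH): pendant –COOH: carbonyl C bonded to C and –OH → carboxylic acid.
  CH(C6H5): pendant –C6H5: benzene ring → arene.
  CO: –C(=O)– with carbon on both sides → ketone.
  CH(OCH3): pendant –OCH3: C–O–C with sp³ C, no adjacent C=O → ether.
  CH2COOCH2: –C(=O)–O–C with C on the carbonyl side → ester.
  CONHCH3: –C(=O)NHCH3: carbonyl C bonded to C and to N → amide (the N is not an amine).
Ketone appears at: CO, CO → 2.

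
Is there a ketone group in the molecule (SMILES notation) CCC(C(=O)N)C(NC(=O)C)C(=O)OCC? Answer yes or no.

pendant –CONH2: carbonyl C bonded to C and N → amide.
pendant –NHC(=O)CH3: N bonded to a carbonyl → amide (not amine).
–C(=O)OCH2CH3: carbonyl C bonded to C and to –OEt → ester.
In COOCH2CH3, the C=O is bonded to an –O–C group, which defines an ester, not a ketone. In each of CH(CONH2) and CH(NHCOCH3), the C=O is bonded to nitrogen, which defines an amide, not a ketone.
The groups actually present are: amide, ester.

no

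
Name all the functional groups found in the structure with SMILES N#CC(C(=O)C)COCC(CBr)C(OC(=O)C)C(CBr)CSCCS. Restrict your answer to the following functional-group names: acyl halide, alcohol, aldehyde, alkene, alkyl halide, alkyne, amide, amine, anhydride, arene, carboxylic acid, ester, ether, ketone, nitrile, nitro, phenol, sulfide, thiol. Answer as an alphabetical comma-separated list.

alkyl halide, ester, ether, ketone, nitrile, sulfide, thiol

Reading the structure from left to right:
  N≡C: N≡C–: carbon triple-bonded to nitrogen → nitrile.
  CH(COCH3): pendant –COCH3: carbonyl C bonded to two carbons → ketone.
  CH2OCH2: C–O–C with sp³ carbons on both sides and no adjacent C=O → ether.
  CH(CH2Br): pendant –CH2X: halogen on sp³ carbon → alkyl halide.
  CH(OCOCH3): pendant –OC(=O)CH3: an acyloxy group → ester.
  CH(CH2Br): pendant –CH2X: halogen on sp³ carbon → alkyl halide.
  CH2SCH2: C–S–C linkage → sulfide (thioether).
  CH2SH: –SH on an sp³ carbon → thiol.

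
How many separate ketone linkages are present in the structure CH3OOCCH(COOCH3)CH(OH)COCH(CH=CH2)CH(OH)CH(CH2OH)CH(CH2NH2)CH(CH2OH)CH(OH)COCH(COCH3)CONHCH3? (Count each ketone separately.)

3

Working along the chain:
  CH3OOC: CH3O–C(=O)–: carbonyl C bonded to C and to –OCH3 → ester (not ketone + ether).
  CH(COOCH3): pendant –COOCH3: carbonyl C bonded to C and –OCH3 → ester.
  CH(OH): –OH on an sp³ carbon → alcohol (secondary).
  CO: –C(=O)– with carbon on both sides → ketone.
  CH(CH=CH2): pendant –CH=CH2: C=C double bond → alkene.
  CH(OH): –OH on an sp³ carbon → alcohol (secondary).
  CH(CH2OH): pendant –CH2OH on an sp³ backbone C → alcohol.
  CH(CH2NH2): pendant –CH2NH2: N on sp³ C, no adjacent C=O → amine.
  CH(CH2OH): pendant –CH2OH on an sp³ backbone C → alcohol.
  CH(OH): –OH on an sp³ carbon → alcohol (secondary).
  CO: –C(=O)– with carbon on both sides → ketone.
  CH(COCH3): pendant –COCH3: carbonyl C bonded to two carbons → ketone.
  CONHCH3: –C(=O)NHCH3: carbonyl C bonded to C and to N → amide (the N is not an amine).
Ketone appears at: CO, CO, CH(COCH3) → 3.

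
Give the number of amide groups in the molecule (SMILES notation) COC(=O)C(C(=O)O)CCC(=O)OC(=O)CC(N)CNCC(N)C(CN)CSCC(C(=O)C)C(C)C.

0

Working along the chain:
  CH3OOC: CH3O–C(=O)–: carbonyl C bonded to C and to –OCH3 → ester (not ketone + ether).
  CH(COOH): pendant –COOH: carbonyl C bonded to C and –OH → carboxylic acid.
  CH2CO-O-COCH2: two acyl groups sharing one oxygen, –C(=O)–O–C(=O)– → anhydride.
  CH(NH2): –NH2 on an sp³ carbon with no adjacent C=O → amine.
  CH2NHCH2: C–N–C with sp³ carbons and no adjacent C=O → amine (secondary).
  CH(NH2): –NH2 on an sp³ carbon with no adjacent C=O → amine.
  CH(CH2NH2): pendant –CH2NH2: N on sp³ C, no adjacent C=O → amine.
  CH2SCH2: C–S–C linkage → sulfide (thioether).
  CH(COCH3): pendant –COCH3: carbonyl C bonded to two carbons → ketone.
No segment is a amide: CH(NH2) is amine, not amide; CH2NHCH2 is amine, not amide; CH(NH2) is amine, not amide. → 0.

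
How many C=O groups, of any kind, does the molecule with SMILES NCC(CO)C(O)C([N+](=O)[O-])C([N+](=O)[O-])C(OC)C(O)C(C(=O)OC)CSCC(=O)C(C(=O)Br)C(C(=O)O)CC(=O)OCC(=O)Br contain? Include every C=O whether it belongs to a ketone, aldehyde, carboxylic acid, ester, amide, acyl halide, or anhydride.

6

CH(COOCH3): ester, 1 C=O (running total 1).
CO: ketone, 1 C=O (running total 2).
CH(COBr): acyl halide, 1 C=O (running total 3).
CH(COOH): carboxylic acid, 1 C=O (running total 4).
CH2COOCH2: ester, 1 C=O (running total 5).
COBr: acyl halide, 1 C=O (running total 6).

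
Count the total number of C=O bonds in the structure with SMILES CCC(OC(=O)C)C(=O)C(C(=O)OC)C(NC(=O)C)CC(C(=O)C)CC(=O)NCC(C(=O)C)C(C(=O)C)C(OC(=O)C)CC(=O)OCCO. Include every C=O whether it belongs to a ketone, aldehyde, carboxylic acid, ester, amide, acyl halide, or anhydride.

10

CH(OCOCH3): ester, 1 C=O (running total 1).
CO: ketone, 1 C=O (running total 2).
CH(COOCH3): ester, 1 C=O (running total 3).
CH(NHCOCH3): amide, 1 C=O (running total 4).
CH(COCH3): ketone, 1 C=O (running total 5).
CH2CONHCH2: amide, 1 C=O (running total 6).
CH(COCH3): ketone, 1 C=O (running total 7).
CH(COCH3): ketone, 1 C=O (running total 8).
CH(OCOCH3): ester, 1 C=O (running total 9).
CH2COOCH2: ester, 1 C=O (running total 10).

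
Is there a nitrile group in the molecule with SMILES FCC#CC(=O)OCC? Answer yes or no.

no

Reading the structure from left to right:
  FCH2: halogen on an sp³ carbon → alkyl halide.
  C≡C: C≡C triple bond → alkyne.
  COOCH2CH3: –C(=O)OCH2CH3: carbonyl C bonded to C and to –OEt → ester.
In C≡C, the triple bond is C≡C, not C≡N.
The groups actually present are: alkyl halide, alkyne, ester.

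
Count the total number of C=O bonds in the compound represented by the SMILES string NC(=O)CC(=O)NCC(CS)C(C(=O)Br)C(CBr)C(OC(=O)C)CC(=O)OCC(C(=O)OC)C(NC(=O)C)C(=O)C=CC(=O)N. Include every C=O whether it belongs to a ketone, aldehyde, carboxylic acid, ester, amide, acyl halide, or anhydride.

H2NCO: amide, 1 C=O (running total 1).
CH2CONHCH2: amide, 1 C=O (running total 2).
CH(COBr): acyl halide, 1 C=O (running total 3).
CH(OCOCH3): ester, 1 C=O (running total 4).
CH2COOCH2: ester, 1 C=O (running total 5).
CH(COOCH3): ester, 1 C=O (running total 6).
CH(NHCOCH3): amide, 1 C=O (running total 7).
CO: ketone, 1 C=O (running total 8).
CONH2: amide, 1 C=O (running total 9).

9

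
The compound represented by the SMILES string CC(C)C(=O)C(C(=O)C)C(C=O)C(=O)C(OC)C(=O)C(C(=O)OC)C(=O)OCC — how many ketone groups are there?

Working along the chain:
  CO: –C(=O)– with carbon on both sides → ketone.
  CH(COCH3): pendant –COCH3: carbonyl C bonded to two carbons → ketone.
  CH(CHO): pendant –CHO: carbonyl C bonded to C and H → aldehyde.
  CO: –C(=O)– with carbon on both sides → ketone.
  CH(OCH3): pendant –OCH3: C–O–C with sp³ C, no adjacent C=O → ether.
  CO: –C(=O)– with carbon on both sides → ketone.
  CH(COOCH3): pendant –COOCH3: carbonyl C bonded to C and –OCH3 → ester.
  COOCH2CH3: –C(=O)OCH2CH3: carbonyl C bonded to C and to –OEt → ester.
Ketone appears at: CO, CH(COCH3), CO, CO → 4.

4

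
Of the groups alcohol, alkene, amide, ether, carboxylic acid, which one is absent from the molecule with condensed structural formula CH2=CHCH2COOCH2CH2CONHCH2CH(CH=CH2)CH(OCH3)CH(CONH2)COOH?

alcohol

carboxylic acid: present (COOH — –COOH: carbonyl C bonded to –OH and C → carboxylic acid (the –OH is not a separate alcohol)).
alkene: present (CH2=CH — C=C double bond → alkene).
amide: present (CH2CONHCH2 — –C(=O)–N– linkage → amide (the N is not an amine)).
ether: present (CH(OCH3) — pendant –OCH3: C–O–C with sp³ C, no adjacent C=O → ether).
alcohol: absent. In COOH, the –OH sits on a carbonyl carbon, making it part of a carboxylic acid, not an alcohol.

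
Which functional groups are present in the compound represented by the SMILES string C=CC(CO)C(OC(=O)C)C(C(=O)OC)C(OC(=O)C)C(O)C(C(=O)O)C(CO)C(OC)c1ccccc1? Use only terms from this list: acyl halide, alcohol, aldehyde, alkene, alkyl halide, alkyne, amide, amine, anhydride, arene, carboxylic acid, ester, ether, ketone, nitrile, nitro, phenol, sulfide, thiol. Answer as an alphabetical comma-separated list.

Reading the structure from left to right:
  CH2=CH: C=C double bond → alkene.
  CH(CH2OH): pendant –CH2OH on an sp³ backbone C → alcohol.
  CH(OCOCH3): pendant –OC(=O)CH3: an acyloxy group → ester.
  CH(COOCH3): pendant –COOCH3: carbonyl C bonded to C and –OCH3 → ester.
  CH(OCOCH3): pendant –OC(=O)CH3: an acyloxy group → ester.
  CH(OH): –OH on an sp³ carbon → alcohol (secondary).
  CH(COOH): pendant –COOH: carbonyl C bonded to C and –OH → carboxylic acid.
  CH(CH2OH): pendant –CH2OH on an sp³ backbone C → alcohol.
  CH(OCH3): pendant –OCH3: C–O–C with sp³ C, no adjacent C=O → ether.
  C6H5: –C6H5 phenyl ring → arene.

alcohol, alkene, arene, carboxylic acid, ester, ether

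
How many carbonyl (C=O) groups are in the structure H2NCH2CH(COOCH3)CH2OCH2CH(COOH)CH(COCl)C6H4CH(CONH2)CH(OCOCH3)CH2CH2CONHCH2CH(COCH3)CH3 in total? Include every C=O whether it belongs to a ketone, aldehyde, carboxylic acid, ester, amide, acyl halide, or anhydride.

CH(COOCH3): ester, 1 C=O (running total 1).
CH(COOH): carboxylic acid, 1 C=O (running total 2).
CH(COCl): acyl halide, 1 C=O (running total 3).
CH(CONH2): amide, 1 C=O (running total 4).
CH(OCOCH3): ester, 1 C=O (running total 5).
CH2CONHCH2: amide, 1 C=O (running total 6).
CH(COCH3): ketone, 1 C=O (running total 7).

7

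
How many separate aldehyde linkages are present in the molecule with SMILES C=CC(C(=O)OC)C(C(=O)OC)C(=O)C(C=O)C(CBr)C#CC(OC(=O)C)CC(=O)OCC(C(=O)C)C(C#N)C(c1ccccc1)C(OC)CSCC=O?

2

C=C double bond → alkene.
pendant –COOCH3: carbonyl C bonded to C and –OCH3 → ester.
pendant –COOCH3: carbonyl C bonded to C and –OCH3 → ester.
–C(=O)– with carbon on both sides → ketone.
pendant –CHO: carbonyl C bonded to C and H → aldehyde.
pendant –CH2X: halogen on sp³ carbon → alkyl halide.
C≡C triple bond → alkyne.
pendant –OC(=O)CH3: an acyloxy group → ester.
–C(=O)–O–C with C on the carbonyl side → ester.
pendant –COCH3: carbonyl C bonded to two carbons → ketone.
pendant –C≡N: nitrile.
pendant –C6H5: benzene ring → arene.
pendant –OCH3: C–O–C with sp³ C, no adjacent C=O → ether.
C–S–C linkage → sulfide (thioether).
terminal –CHO: carbonyl C bonded to H and C → aldehyde.
Aldehyde appears at: CH(CHO), CHO → 2.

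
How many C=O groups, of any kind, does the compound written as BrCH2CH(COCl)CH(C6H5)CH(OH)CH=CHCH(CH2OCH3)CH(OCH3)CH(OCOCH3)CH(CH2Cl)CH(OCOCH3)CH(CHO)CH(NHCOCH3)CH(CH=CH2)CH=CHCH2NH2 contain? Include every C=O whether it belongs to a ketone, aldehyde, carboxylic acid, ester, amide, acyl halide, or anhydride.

CH(COCl): acyl halide, 1 C=O (running total 1).
CH(OCOCH3): ester, 1 C=O (running total 2).
CH(OCOCH3): ester, 1 C=O (running total 3).
CH(CHO): aldehyde, 1 C=O (running total 4).
CH(NHCOCH3): amide, 1 C=O (running total 5).

5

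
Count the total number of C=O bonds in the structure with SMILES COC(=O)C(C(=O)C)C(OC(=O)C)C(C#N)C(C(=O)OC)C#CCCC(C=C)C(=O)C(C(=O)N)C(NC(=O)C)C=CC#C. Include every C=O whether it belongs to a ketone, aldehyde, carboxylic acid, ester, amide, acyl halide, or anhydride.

7

CH3OOC: ester, 1 C=O (running total 1).
CH(COCH3): ketone, 1 C=O (running total 2).
CH(OCOCH3): ester, 1 C=O (running total 3).
CH(COOCH3): ester, 1 C=O (running total 4).
CO: ketone, 1 C=O (running total 5).
CH(CONH2): amide, 1 C=O (running total 6).
CH(NHCOCH3): amide, 1 C=O (running total 7).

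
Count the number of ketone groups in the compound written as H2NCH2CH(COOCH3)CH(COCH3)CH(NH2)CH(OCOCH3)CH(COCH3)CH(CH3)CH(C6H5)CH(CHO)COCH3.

3

–NH2 on an sp³ carbon with no adjacent C=O → amine.
pendant –COOCH3: carbonyl C bonded to C and –OCH3 → ester.
pendant –COCH3: carbonyl C bonded to two carbons → ketone.
–NH2 on an sp³ carbon with no adjacent C=O → amine.
pendant –OC(=O)CH3: an acyloxy group → ester.
pendant –COCH3: carbonyl C bonded to two carbons → ketone.
pendant –C6H5: benzene ring → arene.
pendant –CHO: carbonyl C bonded to C and H → aldehyde.
–C(=O)– with carbon on both sides → ketone.
Ketone appears at: CH(COCH3), CH(COCH3), CO → 3.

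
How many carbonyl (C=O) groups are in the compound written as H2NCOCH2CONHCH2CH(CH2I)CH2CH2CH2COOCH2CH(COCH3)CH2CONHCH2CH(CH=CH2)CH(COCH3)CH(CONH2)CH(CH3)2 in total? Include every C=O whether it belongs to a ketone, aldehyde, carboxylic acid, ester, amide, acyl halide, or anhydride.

7

H2NCO: amide, 1 C=O (running total 1).
CH2CONHCH2: amide, 1 C=O (running total 2).
CH2COOCH2: ester, 1 C=O (running total 3).
CH(COCH3): ketone, 1 C=O (running total 4).
CH2CONHCH2: amide, 1 C=O (running total 5).
CH(COCH3): ketone, 1 C=O (running total 6).
CH(CONH2): amide, 1 C=O (running total 7).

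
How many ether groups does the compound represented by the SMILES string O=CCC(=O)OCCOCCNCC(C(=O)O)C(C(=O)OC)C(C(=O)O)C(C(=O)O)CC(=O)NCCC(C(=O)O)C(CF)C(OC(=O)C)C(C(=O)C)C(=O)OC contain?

Taking each segment in turn:
  OHC: terminal –CHO: carbonyl C bonded to H and C → aldehyde.
  CH2COOCH2: –C(=O)–O–C with C on the carbonyl side → ester.
  CH2OCH2: C–O–C with sp³ carbons on both sides and no adjacent C=O → ether.
  CH2NHCH2: C–N–C with sp³ carbons and no adjacent C=O → amine (secondary).
  CH(COOH): pendant –COOH: carbonyl C bonded to C and –OH → carboxylic acid.
  CH(COOCH3): pendant –COOCH3: carbonyl C bonded to C and –OCH3 → ester.
  CH(COOH): pendant –COOH: carbonyl C bonded to C and –OH → carboxylic acid.
  CH(COOH): pendant –COOH: carbonyl C bonded to C and –OH → carboxylic acid.
  CH2CONHCH2: –C(=O)–N– linkage → amide (the N is not an amine).
  CH(COOH): pendant –COOH: carbonyl C bonded to C and –OH → carboxylic acid.
  CH(CH2F): pendant –CH2X: halogen on sp³ carbon → alkyl halide.
  CH(OCOCH3): pendant –OC(=O)CH3: an acyloxy group → ester.
  CH(COCH3): pendant –COCH3: carbonyl C bonded to two carbons → ketone.
  COOCH3: –C(=O)OCH3: carbonyl C bonded to C and to –OCH3 → ester (not ketone + ether).
Ether appears at: CH2OCH2 → 1.

1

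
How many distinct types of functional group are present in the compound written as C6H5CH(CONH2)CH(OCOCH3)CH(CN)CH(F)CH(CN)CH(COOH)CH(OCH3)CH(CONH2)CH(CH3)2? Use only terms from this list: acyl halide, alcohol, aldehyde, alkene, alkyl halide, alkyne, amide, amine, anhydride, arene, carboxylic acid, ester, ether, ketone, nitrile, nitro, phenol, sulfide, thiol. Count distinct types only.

Reading the structure from left to right:
  C6H5: C6H5– phenyl ring → arene.
  CH(CONH2): pendant –CONH2: carbonyl C bonded to C and N → amide.
  CH(OCOCH3): pendant –OC(=O)CH3: an acyloxy group → ester.
  CH(CN): pendant –C≡N: nitrile.
  CH(F): halogen on an sp³ carbon → alkyl halide.
  CH(CN): pendant –C≡N: nitrile.
  CH(COOH): pendant –COOH: carbonyl C bonded to C and –OH → carboxylic acid.
  CH(OCH3): pendant –OCH3: C–O–C with sp³ C, no adjacent C=O → ether.
  CH(CONH2): pendant –CONH2: carbonyl C bonded to C and N → amide.
Distinct types present: alkyl halide, amide, arene, carboxylic acid, ester, ether, nitrile.

7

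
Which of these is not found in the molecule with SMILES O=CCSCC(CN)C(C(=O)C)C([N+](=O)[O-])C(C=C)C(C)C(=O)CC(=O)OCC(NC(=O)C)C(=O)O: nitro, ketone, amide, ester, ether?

amide: present (CH(NHCOCH3) — pendant –NHC(=O)CH3: N bonded to a carbonyl → amide (not amine)).
nitro: present (CH(NO2) — –NO2 on an sp³ carbon → nitro (the N=O is not a carbonyl)).
ester: present (CH2COOCH2 — –C(=O)–O–C with C on the carbonyl side → ester).
ketone: present (CH(COCH3) — pendant –COCH3: carbonyl C bonded to two carbons → ketone).
ether: absent. In CH2COOCH2, the C–O–C oxygen is adjacent to a C=O, so it belongs to an ester, not an ether.

ether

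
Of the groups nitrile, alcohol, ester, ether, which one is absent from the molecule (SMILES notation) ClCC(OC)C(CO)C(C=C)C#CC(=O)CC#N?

ester

nitrile: present (CN — –C≡N: carbon triple-bonded to nitrogen → nitrile).
ether: present (CH(OCH3) — pendant –OCH3: C–O–C with sp³ C, no adjacent C=O → ether).
alcohol: present (CH(CH2OH) — pendant –CH2OH on an sp³ backbone C → alcohol).
ester: no segment matches this pattern.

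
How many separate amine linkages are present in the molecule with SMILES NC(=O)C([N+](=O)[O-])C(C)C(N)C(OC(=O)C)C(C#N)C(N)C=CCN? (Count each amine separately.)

Reading the structure from left to right:
  H2NCO: –C(=O)NH2: carbonyl C bonded to C and to N → amide (the N is not a separate amine).
  CH(NO2): –NO2 on an sp³ carbon → nitro (the N=O is not a carbonyl).
  CH(NH2): –NH2 on an sp³ carbon with no adjacent C=O → amine.
  CH(OCOCH3): pendant –OC(=O)CH3: an acyloxy group → ester.
  CH(CN): pendant –C≡N: nitrile.
  CH(NH2): –NH2 on an sp³ carbon with no adjacent C=O → amine.
  CH=CH: C=C double bond → alkene.
  CH2NH2: –NH2 on an sp³ carbon with no adjacent C=O → amine.
Amine appears at: CH(NH2), CH(NH2), CH2NH2 → 3.

3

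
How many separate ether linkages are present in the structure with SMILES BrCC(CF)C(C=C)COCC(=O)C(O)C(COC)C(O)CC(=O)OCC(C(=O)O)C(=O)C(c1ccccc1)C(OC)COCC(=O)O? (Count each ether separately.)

4

halogen on an sp³ carbon → alkyl halide.
pendant –CH2X: halogen on sp³ carbon → alkyl halide.
pendant –CH=CH2: C=C double bond → alkene.
C–O–C with sp³ carbons on both sides and no adjacent C=O → ether.
–C(=O)– with carbon on both sides → ketone.
–OH on an sp³ carbon → alcohol (secondary).
pendant –CH2OCH3: C–O–C linkage → ether.
–OH on an sp³ carbon → alcohol (secondary).
–C(=O)–O–C with C on the carbonyl side → ester.
pendant –COOH: carbonyl C bonded to C and –OH → carboxylic acid.
–C(=O)– with carbon on both sides → ketone.
pendant –C6H5: benzene ring → arene.
pendant –OCH3: C–O–C with sp³ C, no adjacent C=O → ether.
C–O–C with sp³ carbons on both sides and no adjacent C=O → ether.
–COOH: carbonyl C bonded to –OH and C → carboxylic acid (the –OH is not a separate alcohol).
Ether appears at: CH2OCH2, CH(CH2OCH3), CH(OCH3), CH2OCH2 → 4.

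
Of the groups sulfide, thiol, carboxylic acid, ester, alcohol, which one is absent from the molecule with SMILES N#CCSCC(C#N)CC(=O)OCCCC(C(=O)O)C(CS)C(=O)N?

alcohol

thiol: present (CH(CH2SH) — pendant –CH2SH → thiol).
sulfide: present (CH2SCH2 — C–S–C linkage → sulfide (thioether)).
carboxylic acid: present (CH(COOH) — pendant –COOH: carbonyl C bonded to C and –OH → carboxylic acid).
ester: present (CH2COOCH2 — –C(=O)–O–C with C on the carbonyl side → ester).
alcohol: absent. In CH(COOH), the –OH sits on a carbonyl carbon, making it part of a carboxylic acid, not an alcohol.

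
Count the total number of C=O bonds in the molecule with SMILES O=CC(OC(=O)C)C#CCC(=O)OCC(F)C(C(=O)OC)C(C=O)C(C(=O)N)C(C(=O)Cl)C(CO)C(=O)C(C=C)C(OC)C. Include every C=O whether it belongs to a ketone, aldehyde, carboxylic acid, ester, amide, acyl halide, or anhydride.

8

OHC: aldehyde, 1 C=O (running total 1).
CH(OCOCH3): ester, 1 C=O (running total 2).
CH2COOCH2: ester, 1 C=O (running total 3).
CH(COOCH3): ester, 1 C=O (running total 4).
CH(CHO): aldehyde, 1 C=O (running total 5).
CH(CONH2): amide, 1 C=O (running total 6).
CH(COCl): acyl halide, 1 C=O (running total 7).
CO: ketone, 1 C=O (running total 8).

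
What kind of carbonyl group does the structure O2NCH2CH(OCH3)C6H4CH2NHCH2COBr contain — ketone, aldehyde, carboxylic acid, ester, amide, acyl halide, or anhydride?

acyl halide

The carbonyl is in the COBr segment: –C(=O)Br: carbonyl C bonded to C and to a halogen → acyl halide (not alkyl halide).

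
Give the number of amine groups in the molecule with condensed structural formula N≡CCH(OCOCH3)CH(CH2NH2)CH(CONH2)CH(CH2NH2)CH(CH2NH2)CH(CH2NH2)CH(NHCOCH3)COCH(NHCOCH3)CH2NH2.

5

N≡C–: carbon triple-bonded to nitrogen → nitrile.
pendant –OC(=O)CH3: an acyloxy group → ester.
pendant –CH2NH2: N on sp³ C, no adjacent C=O → amine.
pendant –CONH2: carbonyl C bonded to C and N → amide.
pendant –CH2NH2: N on sp³ C, no adjacent C=O → amine.
pendant –CH2NH2: N on sp³ C, no adjacent C=O → amine.
pendant –CH2NH2: N on sp³ C, no adjacent C=O → amine.
pendant –NHC(=O)CH3: N bonded to a carbonyl → amide (not amine).
–C(=O)– with carbon on both sides → ketone.
pendant –NHC(=O)CH3: N bonded to a carbonyl → amide (not amine).
–NH2 on an sp³ carbon with no adjacent C=O → amine.
Amine appears at: CH(CH2NH2), CH(CH2NH2), CH(CH2NH2), CH(CH2NH2), CH2NH2 → 5.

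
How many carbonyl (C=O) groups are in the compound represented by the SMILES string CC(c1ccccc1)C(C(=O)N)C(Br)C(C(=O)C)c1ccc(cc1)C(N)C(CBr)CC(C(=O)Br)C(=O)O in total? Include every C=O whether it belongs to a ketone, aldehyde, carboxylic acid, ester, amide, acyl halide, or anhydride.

4

CH(CONH2): amide, 1 C=O (running total 1).
CH(COCH3): ketone, 1 C=O (running total 2).
CH(COBr): acyl halide, 1 C=O (running total 3).
COOH: carboxylic acid, 1 C=O (running total 4).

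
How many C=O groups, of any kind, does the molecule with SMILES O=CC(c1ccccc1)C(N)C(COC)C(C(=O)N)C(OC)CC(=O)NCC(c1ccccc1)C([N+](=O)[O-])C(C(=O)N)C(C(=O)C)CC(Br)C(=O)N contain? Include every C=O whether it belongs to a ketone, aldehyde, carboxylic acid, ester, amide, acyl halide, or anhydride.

6

OHC: aldehyde, 1 C=O (running total 1).
CH(CONH2): amide, 1 C=O (running total 2).
CH2CONHCH2: amide, 1 C=O (running total 3).
CH(CONH2): amide, 1 C=O (running total 4).
CH(COCH3): ketone, 1 C=O (running total 5).
CONH2: amide, 1 C=O (running total 6).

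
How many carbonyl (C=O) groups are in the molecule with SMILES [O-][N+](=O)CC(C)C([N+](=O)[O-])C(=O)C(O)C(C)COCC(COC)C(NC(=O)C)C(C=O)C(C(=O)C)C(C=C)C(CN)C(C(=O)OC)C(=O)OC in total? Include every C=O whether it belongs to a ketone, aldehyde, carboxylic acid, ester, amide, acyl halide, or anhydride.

CO: ketone, 1 C=O (running total 1).
CH(NHCOCH3): amide, 1 C=O (running total 2).
CH(CHO): aldehyde, 1 C=O (running total 3).
CH(COCH3): ketone, 1 C=O (running total 4).
CH(COOCH3): ester, 1 C=O (running total 5).
COOCH3: ester, 1 C=O (running total 6).

6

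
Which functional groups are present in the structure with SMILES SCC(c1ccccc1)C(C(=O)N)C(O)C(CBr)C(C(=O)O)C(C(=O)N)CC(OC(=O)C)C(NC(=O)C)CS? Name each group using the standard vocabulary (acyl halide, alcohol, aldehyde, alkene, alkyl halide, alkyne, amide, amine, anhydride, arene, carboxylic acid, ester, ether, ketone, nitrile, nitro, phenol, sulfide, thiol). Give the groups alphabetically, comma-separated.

alcohol, alkyl halide, amide, arene, carboxylic acid, ester, thiol

Reading the structure from left to right:
  HSCH2: –SH on an sp³ carbon → thiol.
  CH(C6H5): pendant –C6H5: benzene ring → arene.
  CH(CONH2): pendant –CONH2: carbonyl C bonded to C and N → amide.
  CH(OH): –OH on an sp³ carbon → alcohol (secondary).
  CH(CH2Br): pendant –CH2X: halogen on sp³ carbon → alkyl halide.
  CH(COOH): pendant –COOH: carbonyl C bonded to C and –OH → carboxylic acid.
  CH(CONH2): pendant –CONH2: carbonyl C bonded to C and N → amide.
  CH(OCOCH3): pendant –OC(=O)CH3: an acyloxy group → ester.
  CH(NHCOCH3): pendant –NHC(=O)CH3: N bonded to a carbonyl → amide (not amine).
  CH2SH: –SH on an sp³ carbon → thiol.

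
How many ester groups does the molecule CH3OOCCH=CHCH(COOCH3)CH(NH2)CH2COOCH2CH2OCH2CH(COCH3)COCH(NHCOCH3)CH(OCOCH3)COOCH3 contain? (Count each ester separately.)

5

CH3O–C(=O)–: carbonyl C bonded to C and to –OCH3 → ester (not ketone + ether).
C=C double bond → alkene.
pendant –COOCH3: carbonyl C bonded to C and –OCH3 → ester.
–NH2 on an sp³ carbon with no adjacent C=O → amine.
–C(=O)–O–C with C on the carbonyl side → ester.
C–O–C with sp³ carbons on both sides and no adjacent C=O → ether.
pendant –COCH3: carbonyl C bonded to two carbons → ketone.
–C(=O)– with carbon on both sides → ketone.
pendant –NHC(=O)CH3: N bonded to a carbonyl → amide (not amine).
pendant –OC(=O)CH3: an acyloxy group → ester.
–C(=O)OCH3: carbonyl C bonded to C and to –OCH3 → ester (not ketone + ether).
Ester appears at: CH3OOC, CH(COOCH3), CH2COOCH2, CH(OCOCH3), COOCH3 → 5.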